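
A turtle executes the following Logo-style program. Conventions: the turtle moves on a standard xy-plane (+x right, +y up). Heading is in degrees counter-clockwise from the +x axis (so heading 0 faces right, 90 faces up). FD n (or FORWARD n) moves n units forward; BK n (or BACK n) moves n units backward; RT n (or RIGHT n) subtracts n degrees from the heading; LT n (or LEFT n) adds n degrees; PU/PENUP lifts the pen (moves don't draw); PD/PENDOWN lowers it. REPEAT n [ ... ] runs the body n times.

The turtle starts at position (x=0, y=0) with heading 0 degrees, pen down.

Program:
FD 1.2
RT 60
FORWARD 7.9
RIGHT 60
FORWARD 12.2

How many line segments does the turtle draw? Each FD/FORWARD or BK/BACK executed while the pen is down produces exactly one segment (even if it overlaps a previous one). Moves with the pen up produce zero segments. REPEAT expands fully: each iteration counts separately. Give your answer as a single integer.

Answer: 3

Derivation:
Executing turtle program step by step:
Start: pos=(0,0), heading=0, pen down
FD 1.2: (0,0) -> (1.2,0) [heading=0, draw]
RT 60: heading 0 -> 300
FD 7.9: (1.2,0) -> (5.15,-6.842) [heading=300, draw]
RT 60: heading 300 -> 240
FD 12.2: (5.15,-6.842) -> (-0.95,-17.407) [heading=240, draw]
Final: pos=(-0.95,-17.407), heading=240, 3 segment(s) drawn
Segments drawn: 3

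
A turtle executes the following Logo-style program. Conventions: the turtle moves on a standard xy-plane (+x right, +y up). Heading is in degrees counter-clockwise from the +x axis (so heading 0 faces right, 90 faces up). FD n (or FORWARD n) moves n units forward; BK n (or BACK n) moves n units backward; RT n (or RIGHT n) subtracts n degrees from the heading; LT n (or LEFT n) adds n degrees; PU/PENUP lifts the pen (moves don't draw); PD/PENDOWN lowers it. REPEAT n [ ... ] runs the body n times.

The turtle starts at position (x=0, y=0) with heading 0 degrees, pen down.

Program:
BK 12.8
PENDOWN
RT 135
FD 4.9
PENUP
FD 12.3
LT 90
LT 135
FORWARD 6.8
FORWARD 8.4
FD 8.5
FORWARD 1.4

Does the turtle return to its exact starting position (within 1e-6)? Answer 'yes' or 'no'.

Executing turtle program step by step:
Start: pos=(0,0), heading=0, pen down
BK 12.8: (0,0) -> (-12.8,0) [heading=0, draw]
PD: pen down
RT 135: heading 0 -> 225
FD 4.9: (-12.8,0) -> (-16.265,-3.465) [heading=225, draw]
PU: pen up
FD 12.3: (-16.265,-3.465) -> (-24.962,-12.162) [heading=225, move]
LT 90: heading 225 -> 315
LT 135: heading 315 -> 90
FD 6.8: (-24.962,-12.162) -> (-24.962,-5.362) [heading=90, move]
FD 8.4: (-24.962,-5.362) -> (-24.962,3.038) [heading=90, move]
FD 8.5: (-24.962,3.038) -> (-24.962,11.538) [heading=90, move]
FD 1.4: (-24.962,11.538) -> (-24.962,12.938) [heading=90, move]
Final: pos=(-24.962,12.938), heading=90, 2 segment(s) drawn

Start position: (0, 0)
Final position: (-24.962, 12.938)
Distance = 28.116; >= 1e-6 -> NOT closed

Answer: no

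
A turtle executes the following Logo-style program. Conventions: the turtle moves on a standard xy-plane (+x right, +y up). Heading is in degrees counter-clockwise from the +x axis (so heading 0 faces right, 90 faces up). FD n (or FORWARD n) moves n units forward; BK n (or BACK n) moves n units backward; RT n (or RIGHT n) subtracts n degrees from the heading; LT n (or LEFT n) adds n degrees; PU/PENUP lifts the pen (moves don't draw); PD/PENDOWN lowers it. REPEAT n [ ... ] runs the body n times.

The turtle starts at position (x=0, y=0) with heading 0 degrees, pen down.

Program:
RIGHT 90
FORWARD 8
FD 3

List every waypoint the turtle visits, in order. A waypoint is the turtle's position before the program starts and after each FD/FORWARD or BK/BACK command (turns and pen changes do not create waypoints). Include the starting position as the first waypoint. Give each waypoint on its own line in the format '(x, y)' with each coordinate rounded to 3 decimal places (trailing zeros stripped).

Executing turtle program step by step:
Start: pos=(0,0), heading=0, pen down
RT 90: heading 0 -> 270
FD 8: (0,0) -> (0,-8) [heading=270, draw]
FD 3: (0,-8) -> (0,-11) [heading=270, draw]
Final: pos=(0,-11), heading=270, 2 segment(s) drawn
Waypoints (3 total):
(0, 0)
(0, -8)
(0, -11)

Answer: (0, 0)
(0, -8)
(0, -11)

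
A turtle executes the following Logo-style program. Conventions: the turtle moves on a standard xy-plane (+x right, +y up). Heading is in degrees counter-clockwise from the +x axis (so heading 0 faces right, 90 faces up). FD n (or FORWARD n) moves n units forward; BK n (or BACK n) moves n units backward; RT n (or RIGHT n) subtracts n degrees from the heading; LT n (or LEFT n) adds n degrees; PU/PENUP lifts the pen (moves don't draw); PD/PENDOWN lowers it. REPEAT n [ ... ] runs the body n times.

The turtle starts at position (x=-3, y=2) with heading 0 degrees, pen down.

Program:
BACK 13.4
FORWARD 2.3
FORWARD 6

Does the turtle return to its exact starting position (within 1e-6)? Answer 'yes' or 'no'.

Executing turtle program step by step:
Start: pos=(-3,2), heading=0, pen down
BK 13.4: (-3,2) -> (-16.4,2) [heading=0, draw]
FD 2.3: (-16.4,2) -> (-14.1,2) [heading=0, draw]
FD 6: (-14.1,2) -> (-8.1,2) [heading=0, draw]
Final: pos=(-8.1,2), heading=0, 3 segment(s) drawn

Start position: (-3, 2)
Final position: (-8.1, 2)
Distance = 5.1; >= 1e-6 -> NOT closed

Answer: no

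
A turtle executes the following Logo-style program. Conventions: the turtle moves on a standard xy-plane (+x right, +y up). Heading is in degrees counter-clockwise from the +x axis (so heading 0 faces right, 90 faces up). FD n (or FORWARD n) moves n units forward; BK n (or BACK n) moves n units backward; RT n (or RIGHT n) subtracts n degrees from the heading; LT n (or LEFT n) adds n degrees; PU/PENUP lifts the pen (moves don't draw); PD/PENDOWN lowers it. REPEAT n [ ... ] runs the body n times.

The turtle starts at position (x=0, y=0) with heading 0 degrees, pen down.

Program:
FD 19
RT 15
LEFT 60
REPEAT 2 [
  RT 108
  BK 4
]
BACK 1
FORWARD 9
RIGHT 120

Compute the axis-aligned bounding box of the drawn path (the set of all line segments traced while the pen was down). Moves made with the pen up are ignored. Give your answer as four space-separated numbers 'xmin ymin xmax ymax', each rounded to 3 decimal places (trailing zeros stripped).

Answer: 0 0 22.122 4.346

Derivation:
Executing turtle program step by step:
Start: pos=(0,0), heading=0, pen down
FD 19: (0,0) -> (19,0) [heading=0, draw]
RT 15: heading 0 -> 345
LT 60: heading 345 -> 45
REPEAT 2 [
  -- iteration 1/2 --
  RT 108: heading 45 -> 297
  BK 4: (19,0) -> (17.184,3.564) [heading=297, draw]
  -- iteration 2/2 --
  RT 108: heading 297 -> 189
  BK 4: (17.184,3.564) -> (21.135,4.19) [heading=189, draw]
]
BK 1: (21.135,4.19) -> (22.122,4.346) [heading=189, draw]
FD 9: (22.122,4.346) -> (13.233,2.938) [heading=189, draw]
RT 120: heading 189 -> 69
Final: pos=(13.233,2.938), heading=69, 5 segment(s) drawn

Segment endpoints: x in {0, 13.233, 17.184, 19, 21.135, 22.122}, y in {0, 2.938, 3.564, 4.19, 4.346}
xmin=0, ymin=0, xmax=22.122, ymax=4.346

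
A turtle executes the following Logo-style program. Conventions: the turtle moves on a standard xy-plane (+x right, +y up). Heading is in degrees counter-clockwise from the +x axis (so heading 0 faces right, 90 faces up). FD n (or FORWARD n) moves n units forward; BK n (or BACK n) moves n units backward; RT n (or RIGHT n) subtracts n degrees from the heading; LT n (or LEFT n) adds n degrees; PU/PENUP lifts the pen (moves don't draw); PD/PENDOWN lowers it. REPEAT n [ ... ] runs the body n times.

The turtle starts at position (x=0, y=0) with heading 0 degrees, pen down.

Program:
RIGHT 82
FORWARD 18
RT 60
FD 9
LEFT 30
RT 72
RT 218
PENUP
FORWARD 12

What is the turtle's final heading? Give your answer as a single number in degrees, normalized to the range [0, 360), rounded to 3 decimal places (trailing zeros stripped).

Answer: 318

Derivation:
Executing turtle program step by step:
Start: pos=(0,0), heading=0, pen down
RT 82: heading 0 -> 278
FD 18: (0,0) -> (2.505,-17.825) [heading=278, draw]
RT 60: heading 278 -> 218
FD 9: (2.505,-17.825) -> (-4.587,-23.366) [heading=218, draw]
LT 30: heading 218 -> 248
RT 72: heading 248 -> 176
RT 218: heading 176 -> 318
PU: pen up
FD 12: (-4.587,-23.366) -> (4.331,-31.395) [heading=318, move]
Final: pos=(4.331,-31.395), heading=318, 2 segment(s) drawn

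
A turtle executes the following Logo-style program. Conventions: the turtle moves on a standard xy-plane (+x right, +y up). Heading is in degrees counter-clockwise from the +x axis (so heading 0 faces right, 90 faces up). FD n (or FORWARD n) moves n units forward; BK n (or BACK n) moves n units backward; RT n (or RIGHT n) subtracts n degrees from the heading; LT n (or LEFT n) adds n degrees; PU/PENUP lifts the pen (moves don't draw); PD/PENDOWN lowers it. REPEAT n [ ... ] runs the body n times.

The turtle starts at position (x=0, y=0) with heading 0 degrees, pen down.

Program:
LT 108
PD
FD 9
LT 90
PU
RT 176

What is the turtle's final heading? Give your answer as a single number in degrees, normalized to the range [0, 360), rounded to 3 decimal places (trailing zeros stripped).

Executing turtle program step by step:
Start: pos=(0,0), heading=0, pen down
LT 108: heading 0 -> 108
PD: pen down
FD 9: (0,0) -> (-2.781,8.56) [heading=108, draw]
LT 90: heading 108 -> 198
PU: pen up
RT 176: heading 198 -> 22
Final: pos=(-2.781,8.56), heading=22, 1 segment(s) drawn

Answer: 22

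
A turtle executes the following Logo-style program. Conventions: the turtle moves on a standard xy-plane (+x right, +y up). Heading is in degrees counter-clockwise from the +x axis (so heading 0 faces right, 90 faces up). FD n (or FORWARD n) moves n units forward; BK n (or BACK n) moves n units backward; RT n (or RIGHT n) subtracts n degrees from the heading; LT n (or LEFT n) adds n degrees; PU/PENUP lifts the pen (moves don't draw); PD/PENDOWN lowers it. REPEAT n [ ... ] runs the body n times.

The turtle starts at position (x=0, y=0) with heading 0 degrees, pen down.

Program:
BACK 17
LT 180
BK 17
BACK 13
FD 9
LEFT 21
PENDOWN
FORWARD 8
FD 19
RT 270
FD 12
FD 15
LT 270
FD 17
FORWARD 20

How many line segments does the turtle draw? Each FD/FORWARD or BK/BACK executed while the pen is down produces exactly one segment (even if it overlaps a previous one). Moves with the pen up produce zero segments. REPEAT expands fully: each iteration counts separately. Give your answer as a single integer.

Answer: 10

Derivation:
Executing turtle program step by step:
Start: pos=(0,0), heading=0, pen down
BK 17: (0,0) -> (-17,0) [heading=0, draw]
LT 180: heading 0 -> 180
BK 17: (-17,0) -> (0,0) [heading=180, draw]
BK 13: (0,0) -> (13,0) [heading=180, draw]
FD 9: (13,0) -> (4,0) [heading=180, draw]
LT 21: heading 180 -> 201
PD: pen down
FD 8: (4,0) -> (-3.469,-2.867) [heading=201, draw]
FD 19: (-3.469,-2.867) -> (-21.207,-9.676) [heading=201, draw]
RT 270: heading 201 -> 291
FD 12: (-21.207,-9.676) -> (-16.906,-20.879) [heading=291, draw]
FD 15: (-16.906,-20.879) -> (-11.531,-34.883) [heading=291, draw]
LT 270: heading 291 -> 201
FD 17: (-11.531,-34.883) -> (-27.402,-40.975) [heading=201, draw]
FD 20: (-27.402,-40.975) -> (-46.073,-48.142) [heading=201, draw]
Final: pos=(-46.073,-48.142), heading=201, 10 segment(s) drawn
Segments drawn: 10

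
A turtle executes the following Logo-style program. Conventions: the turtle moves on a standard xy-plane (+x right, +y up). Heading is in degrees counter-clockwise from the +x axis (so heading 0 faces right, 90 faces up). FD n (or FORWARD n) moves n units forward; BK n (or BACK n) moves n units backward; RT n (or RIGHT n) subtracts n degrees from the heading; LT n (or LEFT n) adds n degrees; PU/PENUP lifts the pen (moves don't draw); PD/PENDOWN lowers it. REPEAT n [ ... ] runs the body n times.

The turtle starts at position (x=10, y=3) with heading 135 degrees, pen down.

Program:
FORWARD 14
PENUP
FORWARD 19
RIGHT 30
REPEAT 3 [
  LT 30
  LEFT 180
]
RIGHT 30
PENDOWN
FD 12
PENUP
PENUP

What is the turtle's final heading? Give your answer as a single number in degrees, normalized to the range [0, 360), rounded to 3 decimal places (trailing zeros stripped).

Executing turtle program step by step:
Start: pos=(10,3), heading=135, pen down
FD 14: (10,3) -> (0.101,12.899) [heading=135, draw]
PU: pen up
FD 19: (0.101,12.899) -> (-13.335,26.335) [heading=135, move]
RT 30: heading 135 -> 105
REPEAT 3 [
  -- iteration 1/3 --
  LT 30: heading 105 -> 135
  LT 180: heading 135 -> 315
  -- iteration 2/3 --
  LT 30: heading 315 -> 345
  LT 180: heading 345 -> 165
  -- iteration 3/3 --
  LT 30: heading 165 -> 195
  LT 180: heading 195 -> 15
]
RT 30: heading 15 -> 345
PD: pen down
FD 12: (-13.335,26.335) -> (-1.743,23.229) [heading=345, draw]
PU: pen up
PU: pen up
Final: pos=(-1.743,23.229), heading=345, 2 segment(s) drawn

Answer: 345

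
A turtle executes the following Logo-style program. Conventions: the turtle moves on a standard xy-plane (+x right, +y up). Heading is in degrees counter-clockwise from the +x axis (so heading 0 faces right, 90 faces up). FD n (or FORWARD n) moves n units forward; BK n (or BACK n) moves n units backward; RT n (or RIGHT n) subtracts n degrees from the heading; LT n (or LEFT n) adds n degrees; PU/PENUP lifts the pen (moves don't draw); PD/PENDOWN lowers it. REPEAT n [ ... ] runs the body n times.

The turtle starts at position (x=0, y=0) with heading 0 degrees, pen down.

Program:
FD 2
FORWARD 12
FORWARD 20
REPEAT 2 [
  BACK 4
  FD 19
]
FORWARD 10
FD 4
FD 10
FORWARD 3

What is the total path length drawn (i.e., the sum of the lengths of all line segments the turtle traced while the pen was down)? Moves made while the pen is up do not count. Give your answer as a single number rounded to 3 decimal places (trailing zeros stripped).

Answer: 107

Derivation:
Executing turtle program step by step:
Start: pos=(0,0), heading=0, pen down
FD 2: (0,0) -> (2,0) [heading=0, draw]
FD 12: (2,0) -> (14,0) [heading=0, draw]
FD 20: (14,0) -> (34,0) [heading=0, draw]
REPEAT 2 [
  -- iteration 1/2 --
  BK 4: (34,0) -> (30,0) [heading=0, draw]
  FD 19: (30,0) -> (49,0) [heading=0, draw]
  -- iteration 2/2 --
  BK 4: (49,0) -> (45,0) [heading=0, draw]
  FD 19: (45,0) -> (64,0) [heading=0, draw]
]
FD 10: (64,0) -> (74,0) [heading=0, draw]
FD 4: (74,0) -> (78,0) [heading=0, draw]
FD 10: (78,0) -> (88,0) [heading=0, draw]
FD 3: (88,0) -> (91,0) [heading=0, draw]
Final: pos=(91,0), heading=0, 11 segment(s) drawn

Segment lengths:
  seg 1: (0,0) -> (2,0), length = 2
  seg 2: (2,0) -> (14,0), length = 12
  seg 3: (14,0) -> (34,0), length = 20
  seg 4: (34,0) -> (30,0), length = 4
  seg 5: (30,0) -> (49,0), length = 19
  seg 6: (49,0) -> (45,0), length = 4
  seg 7: (45,0) -> (64,0), length = 19
  seg 8: (64,0) -> (74,0), length = 10
  seg 9: (74,0) -> (78,0), length = 4
  seg 10: (78,0) -> (88,0), length = 10
  seg 11: (88,0) -> (91,0), length = 3
Total = 107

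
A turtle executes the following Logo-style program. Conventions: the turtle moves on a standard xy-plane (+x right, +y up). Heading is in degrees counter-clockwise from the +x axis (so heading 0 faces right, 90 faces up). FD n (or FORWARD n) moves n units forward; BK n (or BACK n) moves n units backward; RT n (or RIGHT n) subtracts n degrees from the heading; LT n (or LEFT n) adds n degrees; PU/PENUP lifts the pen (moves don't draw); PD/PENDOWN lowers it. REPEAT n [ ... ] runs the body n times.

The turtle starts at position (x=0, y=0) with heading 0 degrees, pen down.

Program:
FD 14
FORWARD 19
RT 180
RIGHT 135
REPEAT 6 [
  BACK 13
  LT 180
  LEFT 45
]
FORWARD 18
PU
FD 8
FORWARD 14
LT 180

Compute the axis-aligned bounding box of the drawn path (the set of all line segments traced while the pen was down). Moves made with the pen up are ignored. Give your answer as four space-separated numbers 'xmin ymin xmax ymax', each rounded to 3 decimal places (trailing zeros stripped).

Answer: 0 -21.92 41.92 3.808

Derivation:
Executing turtle program step by step:
Start: pos=(0,0), heading=0, pen down
FD 14: (0,0) -> (14,0) [heading=0, draw]
FD 19: (14,0) -> (33,0) [heading=0, draw]
RT 180: heading 0 -> 180
RT 135: heading 180 -> 45
REPEAT 6 [
  -- iteration 1/6 --
  BK 13: (33,0) -> (23.808,-9.192) [heading=45, draw]
  LT 180: heading 45 -> 225
  LT 45: heading 225 -> 270
  -- iteration 2/6 --
  BK 13: (23.808,-9.192) -> (23.808,3.808) [heading=270, draw]
  LT 180: heading 270 -> 90
  LT 45: heading 90 -> 135
  -- iteration 3/6 --
  BK 13: (23.808,3.808) -> (33,-5.385) [heading=135, draw]
  LT 180: heading 135 -> 315
  LT 45: heading 315 -> 0
  -- iteration 4/6 --
  BK 13: (33,-5.385) -> (20,-5.385) [heading=0, draw]
  LT 180: heading 0 -> 180
  LT 45: heading 180 -> 225
  -- iteration 5/6 --
  BK 13: (20,-5.385) -> (29.192,3.808) [heading=225, draw]
  LT 180: heading 225 -> 45
  LT 45: heading 45 -> 90
  -- iteration 6/6 --
  BK 13: (29.192,3.808) -> (29.192,-9.192) [heading=90, draw]
  LT 180: heading 90 -> 270
  LT 45: heading 270 -> 315
]
FD 18: (29.192,-9.192) -> (41.92,-21.92) [heading=315, draw]
PU: pen up
FD 8: (41.92,-21.92) -> (47.577,-27.577) [heading=315, move]
FD 14: (47.577,-27.577) -> (57.477,-37.477) [heading=315, move]
LT 180: heading 315 -> 135
Final: pos=(57.477,-37.477), heading=135, 9 segment(s) drawn

Segment endpoints: x in {0, 14, 20, 23.808, 29.192, 29.192, 33, 41.92}, y in {-21.92, -9.192, -9.192, -5.385, -5.385, 0, 3.808, 3.808}
xmin=0, ymin=-21.92, xmax=41.92, ymax=3.808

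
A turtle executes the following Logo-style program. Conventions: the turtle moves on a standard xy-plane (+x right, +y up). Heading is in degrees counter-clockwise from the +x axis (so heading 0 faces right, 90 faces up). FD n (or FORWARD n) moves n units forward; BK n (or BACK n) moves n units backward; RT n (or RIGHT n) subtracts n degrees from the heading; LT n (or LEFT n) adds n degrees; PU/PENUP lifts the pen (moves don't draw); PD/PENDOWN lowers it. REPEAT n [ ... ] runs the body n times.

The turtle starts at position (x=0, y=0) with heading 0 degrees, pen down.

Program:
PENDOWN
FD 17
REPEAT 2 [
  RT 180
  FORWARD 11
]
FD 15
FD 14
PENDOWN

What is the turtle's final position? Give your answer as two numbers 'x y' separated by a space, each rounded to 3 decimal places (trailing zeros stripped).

Answer: 46 0

Derivation:
Executing turtle program step by step:
Start: pos=(0,0), heading=0, pen down
PD: pen down
FD 17: (0,0) -> (17,0) [heading=0, draw]
REPEAT 2 [
  -- iteration 1/2 --
  RT 180: heading 0 -> 180
  FD 11: (17,0) -> (6,0) [heading=180, draw]
  -- iteration 2/2 --
  RT 180: heading 180 -> 0
  FD 11: (6,0) -> (17,0) [heading=0, draw]
]
FD 15: (17,0) -> (32,0) [heading=0, draw]
FD 14: (32,0) -> (46,0) [heading=0, draw]
PD: pen down
Final: pos=(46,0), heading=0, 5 segment(s) drawn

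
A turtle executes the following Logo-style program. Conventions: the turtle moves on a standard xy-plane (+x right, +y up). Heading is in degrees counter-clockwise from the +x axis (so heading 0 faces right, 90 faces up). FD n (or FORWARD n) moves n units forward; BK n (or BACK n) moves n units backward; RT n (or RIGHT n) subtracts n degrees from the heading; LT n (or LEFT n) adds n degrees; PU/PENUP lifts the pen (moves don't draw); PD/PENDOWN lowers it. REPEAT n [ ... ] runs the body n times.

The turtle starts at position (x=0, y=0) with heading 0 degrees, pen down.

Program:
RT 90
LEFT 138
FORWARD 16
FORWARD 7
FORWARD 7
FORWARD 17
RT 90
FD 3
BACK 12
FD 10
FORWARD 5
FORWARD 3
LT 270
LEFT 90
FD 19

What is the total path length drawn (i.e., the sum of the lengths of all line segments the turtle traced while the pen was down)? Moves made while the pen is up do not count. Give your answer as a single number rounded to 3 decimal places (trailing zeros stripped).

Answer: 99

Derivation:
Executing turtle program step by step:
Start: pos=(0,0), heading=0, pen down
RT 90: heading 0 -> 270
LT 138: heading 270 -> 48
FD 16: (0,0) -> (10.706,11.89) [heading=48, draw]
FD 7: (10.706,11.89) -> (15.39,17.092) [heading=48, draw]
FD 7: (15.39,17.092) -> (20.074,22.294) [heading=48, draw]
FD 17: (20.074,22.294) -> (31.449,34.928) [heading=48, draw]
RT 90: heading 48 -> 318
FD 3: (31.449,34.928) -> (33.679,32.92) [heading=318, draw]
BK 12: (33.679,32.92) -> (24.761,40.95) [heading=318, draw]
FD 10: (24.761,40.95) -> (32.192,34.259) [heading=318, draw]
FD 5: (32.192,34.259) -> (35.908,30.913) [heading=318, draw]
FD 3: (35.908,30.913) -> (38.137,28.906) [heading=318, draw]
LT 270: heading 318 -> 228
LT 90: heading 228 -> 318
FD 19: (38.137,28.906) -> (52.257,16.192) [heading=318, draw]
Final: pos=(52.257,16.192), heading=318, 10 segment(s) drawn

Segment lengths:
  seg 1: (0,0) -> (10.706,11.89), length = 16
  seg 2: (10.706,11.89) -> (15.39,17.092), length = 7
  seg 3: (15.39,17.092) -> (20.074,22.294), length = 7
  seg 4: (20.074,22.294) -> (31.449,34.928), length = 17
  seg 5: (31.449,34.928) -> (33.679,32.92), length = 3
  seg 6: (33.679,32.92) -> (24.761,40.95), length = 12
  seg 7: (24.761,40.95) -> (32.192,34.259), length = 10
  seg 8: (32.192,34.259) -> (35.908,30.913), length = 5
  seg 9: (35.908,30.913) -> (38.137,28.906), length = 3
  seg 10: (38.137,28.906) -> (52.257,16.192), length = 19
Total = 99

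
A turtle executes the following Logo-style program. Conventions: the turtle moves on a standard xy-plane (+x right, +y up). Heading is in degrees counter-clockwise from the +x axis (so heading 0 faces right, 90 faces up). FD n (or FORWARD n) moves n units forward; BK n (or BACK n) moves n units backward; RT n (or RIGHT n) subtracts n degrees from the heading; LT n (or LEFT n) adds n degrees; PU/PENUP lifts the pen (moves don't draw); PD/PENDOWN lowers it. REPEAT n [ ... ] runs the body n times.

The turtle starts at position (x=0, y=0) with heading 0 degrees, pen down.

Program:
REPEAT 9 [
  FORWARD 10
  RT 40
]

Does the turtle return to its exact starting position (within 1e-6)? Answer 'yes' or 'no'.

Executing turtle program step by step:
Start: pos=(0,0), heading=0, pen down
REPEAT 9 [
  -- iteration 1/9 --
  FD 10: (0,0) -> (10,0) [heading=0, draw]
  RT 40: heading 0 -> 320
  -- iteration 2/9 --
  FD 10: (10,0) -> (17.66,-6.428) [heading=320, draw]
  RT 40: heading 320 -> 280
  -- iteration 3/9 --
  FD 10: (17.66,-6.428) -> (19.397,-16.276) [heading=280, draw]
  RT 40: heading 280 -> 240
  -- iteration 4/9 --
  FD 10: (19.397,-16.276) -> (14.397,-24.936) [heading=240, draw]
  RT 40: heading 240 -> 200
  -- iteration 5/9 --
  FD 10: (14.397,-24.936) -> (5,-28.356) [heading=200, draw]
  RT 40: heading 200 -> 160
  -- iteration 6/9 --
  FD 10: (5,-28.356) -> (-4.397,-24.936) [heading=160, draw]
  RT 40: heading 160 -> 120
  -- iteration 7/9 --
  FD 10: (-4.397,-24.936) -> (-9.397,-16.276) [heading=120, draw]
  RT 40: heading 120 -> 80
  -- iteration 8/9 --
  FD 10: (-9.397,-16.276) -> (-7.66,-6.428) [heading=80, draw]
  RT 40: heading 80 -> 40
  -- iteration 9/9 --
  FD 10: (-7.66,-6.428) -> (0,0) [heading=40, draw]
  RT 40: heading 40 -> 0
]
Final: pos=(0,0), heading=0, 9 segment(s) drawn

Start position: (0, 0)
Final position: (0, 0)
Distance = 0; < 1e-6 -> CLOSED

Answer: yes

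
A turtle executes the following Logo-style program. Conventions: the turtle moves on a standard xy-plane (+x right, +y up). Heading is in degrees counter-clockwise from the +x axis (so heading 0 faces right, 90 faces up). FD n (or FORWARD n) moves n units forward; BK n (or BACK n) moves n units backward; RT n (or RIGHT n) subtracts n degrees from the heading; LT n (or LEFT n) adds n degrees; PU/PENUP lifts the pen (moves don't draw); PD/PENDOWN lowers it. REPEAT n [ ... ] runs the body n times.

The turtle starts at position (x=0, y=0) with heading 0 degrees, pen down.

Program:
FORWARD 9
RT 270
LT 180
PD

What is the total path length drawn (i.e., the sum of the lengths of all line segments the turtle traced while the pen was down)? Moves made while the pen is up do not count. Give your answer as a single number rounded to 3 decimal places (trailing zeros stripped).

Answer: 9

Derivation:
Executing turtle program step by step:
Start: pos=(0,0), heading=0, pen down
FD 9: (0,0) -> (9,0) [heading=0, draw]
RT 270: heading 0 -> 90
LT 180: heading 90 -> 270
PD: pen down
Final: pos=(9,0), heading=270, 1 segment(s) drawn

Segment lengths:
  seg 1: (0,0) -> (9,0), length = 9
Total = 9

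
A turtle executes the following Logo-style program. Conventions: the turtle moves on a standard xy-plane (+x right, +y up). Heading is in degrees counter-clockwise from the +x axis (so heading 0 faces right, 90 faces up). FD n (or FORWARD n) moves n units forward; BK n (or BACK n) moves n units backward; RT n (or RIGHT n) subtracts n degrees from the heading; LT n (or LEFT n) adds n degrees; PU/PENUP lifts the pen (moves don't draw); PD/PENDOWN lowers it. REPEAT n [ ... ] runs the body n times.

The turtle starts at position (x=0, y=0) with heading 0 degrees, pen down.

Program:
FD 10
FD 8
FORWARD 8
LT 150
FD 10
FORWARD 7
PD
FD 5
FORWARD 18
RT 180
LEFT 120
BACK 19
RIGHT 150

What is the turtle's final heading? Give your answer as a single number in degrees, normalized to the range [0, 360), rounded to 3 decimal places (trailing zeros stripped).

Answer: 300

Derivation:
Executing turtle program step by step:
Start: pos=(0,0), heading=0, pen down
FD 10: (0,0) -> (10,0) [heading=0, draw]
FD 8: (10,0) -> (18,0) [heading=0, draw]
FD 8: (18,0) -> (26,0) [heading=0, draw]
LT 150: heading 0 -> 150
FD 10: (26,0) -> (17.34,5) [heading=150, draw]
FD 7: (17.34,5) -> (11.278,8.5) [heading=150, draw]
PD: pen down
FD 5: (11.278,8.5) -> (6.947,11) [heading=150, draw]
FD 18: (6.947,11) -> (-8.641,20) [heading=150, draw]
RT 180: heading 150 -> 330
LT 120: heading 330 -> 90
BK 19: (-8.641,20) -> (-8.641,1) [heading=90, draw]
RT 150: heading 90 -> 300
Final: pos=(-8.641,1), heading=300, 8 segment(s) drawn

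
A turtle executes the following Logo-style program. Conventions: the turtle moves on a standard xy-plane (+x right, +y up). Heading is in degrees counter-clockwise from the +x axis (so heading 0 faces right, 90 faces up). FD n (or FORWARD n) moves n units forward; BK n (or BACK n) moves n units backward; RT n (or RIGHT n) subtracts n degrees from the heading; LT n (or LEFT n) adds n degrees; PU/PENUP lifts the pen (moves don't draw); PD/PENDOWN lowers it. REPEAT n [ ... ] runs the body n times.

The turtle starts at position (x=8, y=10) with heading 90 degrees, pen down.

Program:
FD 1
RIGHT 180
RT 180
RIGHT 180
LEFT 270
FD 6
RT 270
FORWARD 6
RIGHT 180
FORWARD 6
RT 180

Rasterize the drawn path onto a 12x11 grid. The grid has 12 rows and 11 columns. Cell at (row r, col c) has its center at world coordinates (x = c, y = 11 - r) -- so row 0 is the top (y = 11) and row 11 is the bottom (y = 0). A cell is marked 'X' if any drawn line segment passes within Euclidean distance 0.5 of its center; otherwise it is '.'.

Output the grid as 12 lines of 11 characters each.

Answer: ..XXXXXXX..
..X.....X..
..X........
..X........
..X........
..X........
..X........
...........
...........
...........
...........
...........

Derivation:
Segment 0: (8,10) -> (8,11)
Segment 1: (8,11) -> (2,11)
Segment 2: (2,11) -> (2,5)
Segment 3: (2,5) -> (2,11)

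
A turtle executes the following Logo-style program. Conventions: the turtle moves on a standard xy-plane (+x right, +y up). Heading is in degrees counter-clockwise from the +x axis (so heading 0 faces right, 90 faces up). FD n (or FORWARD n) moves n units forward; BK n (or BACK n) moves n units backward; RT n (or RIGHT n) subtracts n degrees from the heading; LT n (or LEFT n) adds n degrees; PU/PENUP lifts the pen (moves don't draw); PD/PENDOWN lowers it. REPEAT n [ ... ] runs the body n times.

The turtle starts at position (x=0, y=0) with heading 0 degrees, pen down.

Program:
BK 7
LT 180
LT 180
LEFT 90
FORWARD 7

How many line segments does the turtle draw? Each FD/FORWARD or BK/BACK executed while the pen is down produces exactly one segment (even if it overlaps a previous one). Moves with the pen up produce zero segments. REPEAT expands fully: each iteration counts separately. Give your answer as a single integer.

Answer: 2

Derivation:
Executing turtle program step by step:
Start: pos=(0,0), heading=0, pen down
BK 7: (0,0) -> (-7,0) [heading=0, draw]
LT 180: heading 0 -> 180
LT 180: heading 180 -> 0
LT 90: heading 0 -> 90
FD 7: (-7,0) -> (-7,7) [heading=90, draw]
Final: pos=(-7,7), heading=90, 2 segment(s) drawn
Segments drawn: 2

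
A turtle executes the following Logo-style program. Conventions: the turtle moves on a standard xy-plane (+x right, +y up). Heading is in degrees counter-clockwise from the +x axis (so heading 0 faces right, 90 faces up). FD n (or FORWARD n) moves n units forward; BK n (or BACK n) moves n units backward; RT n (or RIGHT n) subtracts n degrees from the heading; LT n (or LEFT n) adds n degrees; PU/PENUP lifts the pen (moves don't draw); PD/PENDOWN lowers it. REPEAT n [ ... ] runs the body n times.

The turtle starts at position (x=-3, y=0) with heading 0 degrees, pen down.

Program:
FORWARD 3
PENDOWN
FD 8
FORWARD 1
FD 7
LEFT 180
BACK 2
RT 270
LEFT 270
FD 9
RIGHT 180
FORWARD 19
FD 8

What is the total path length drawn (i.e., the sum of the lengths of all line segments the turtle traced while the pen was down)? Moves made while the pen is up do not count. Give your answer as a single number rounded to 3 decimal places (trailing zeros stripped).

Answer: 57

Derivation:
Executing turtle program step by step:
Start: pos=(-3,0), heading=0, pen down
FD 3: (-3,0) -> (0,0) [heading=0, draw]
PD: pen down
FD 8: (0,0) -> (8,0) [heading=0, draw]
FD 1: (8,0) -> (9,0) [heading=0, draw]
FD 7: (9,0) -> (16,0) [heading=0, draw]
LT 180: heading 0 -> 180
BK 2: (16,0) -> (18,0) [heading=180, draw]
RT 270: heading 180 -> 270
LT 270: heading 270 -> 180
FD 9: (18,0) -> (9,0) [heading=180, draw]
RT 180: heading 180 -> 0
FD 19: (9,0) -> (28,0) [heading=0, draw]
FD 8: (28,0) -> (36,0) [heading=0, draw]
Final: pos=(36,0), heading=0, 8 segment(s) drawn

Segment lengths:
  seg 1: (-3,0) -> (0,0), length = 3
  seg 2: (0,0) -> (8,0), length = 8
  seg 3: (8,0) -> (9,0), length = 1
  seg 4: (9,0) -> (16,0), length = 7
  seg 5: (16,0) -> (18,0), length = 2
  seg 6: (18,0) -> (9,0), length = 9
  seg 7: (9,0) -> (28,0), length = 19
  seg 8: (28,0) -> (36,0), length = 8
Total = 57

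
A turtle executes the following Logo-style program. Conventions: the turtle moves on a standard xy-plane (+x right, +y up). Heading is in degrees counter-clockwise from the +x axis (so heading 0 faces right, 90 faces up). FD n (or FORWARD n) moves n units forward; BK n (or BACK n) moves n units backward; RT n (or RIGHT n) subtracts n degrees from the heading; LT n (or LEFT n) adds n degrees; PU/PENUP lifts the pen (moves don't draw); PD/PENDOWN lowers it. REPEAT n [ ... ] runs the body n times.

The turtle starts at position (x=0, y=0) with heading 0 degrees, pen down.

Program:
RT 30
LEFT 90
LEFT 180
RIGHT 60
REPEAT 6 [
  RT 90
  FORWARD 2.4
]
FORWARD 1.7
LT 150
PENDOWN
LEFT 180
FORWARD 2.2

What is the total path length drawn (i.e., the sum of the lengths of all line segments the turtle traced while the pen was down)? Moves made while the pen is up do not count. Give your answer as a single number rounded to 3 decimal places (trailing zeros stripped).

Executing turtle program step by step:
Start: pos=(0,0), heading=0, pen down
RT 30: heading 0 -> 330
LT 90: heading 330 -> 60
LT 180: heading 60 -> 240
RT 60: heading 240 -> 180
REPEAT 6 [
  -- iteration 1/6 --
  RT 90: heading 180 -> 90
  FD 2.4: (0,0) -> (0,2.4) [heading=90, draw]
  -- iteration 2/6 --
  RT 90: heading 90 -> 0
  FD 2.4: (0,2.4) -> (2.4,2.4) [heading=0, draw]
  -- iteration 3/6 --
  RT 90: heading 0 -> 270
  FD 2.4: (2.4,2.4) -> (2.4,0) [heading=270, draw]
  -- iteration 4/6 --
  RT 90: heading 270 -> 180
  FD 2.4: (2.4,0) -> (0,0) [heading=180, draw]
  -- iteration 5/6 --
  RT 90: heading 180 -> 90
  FD 2.4: (0,0) -> (0,2.4) [heading=90, draw]
  -- iteration 6/6 --
  RT 90: heading 90 -> 0
  FD 2.4: (0,2.4) -> (2.4,2.4) [heading=0, draw]
]
FD 1.7: (2.4,2.4) -> (4.1,2.4) [heading=0, draw]
LT 150: heading 0 -> 150
PD: pen down
LT 180: heading 150 -> 330
FD 2.2: (4.1,2.4) -> (6.005,1.3) [heading=330, draw]
Final: pos=(6.005,1.3), heading=330, 8 segment(s) drawn

Segment lengths:
  seg 1: (0,0) -> (0,2.4), length = 2.4
  seg 2: (0,2.4) -> (2.4,2.4), length = 2.4
  seg 3: (2.4,2.4) -> (2.4,0), length = 2.4
  seg 4: (2.4,0) -> (0,0), length = 2.4
  seg 5: (0,0) -> (0,2.4), length = 2.4
  seg 6: (0,2.4) -> (2.4,2.4), length = 2.4
  seg 7: (2.4,2.4) -> (4.1,2.4), length = 1.7
  seg 8: (4.1,2.4) -> (6.005,1.3), length = 2.2
Total = 18.3

Answer: 18.3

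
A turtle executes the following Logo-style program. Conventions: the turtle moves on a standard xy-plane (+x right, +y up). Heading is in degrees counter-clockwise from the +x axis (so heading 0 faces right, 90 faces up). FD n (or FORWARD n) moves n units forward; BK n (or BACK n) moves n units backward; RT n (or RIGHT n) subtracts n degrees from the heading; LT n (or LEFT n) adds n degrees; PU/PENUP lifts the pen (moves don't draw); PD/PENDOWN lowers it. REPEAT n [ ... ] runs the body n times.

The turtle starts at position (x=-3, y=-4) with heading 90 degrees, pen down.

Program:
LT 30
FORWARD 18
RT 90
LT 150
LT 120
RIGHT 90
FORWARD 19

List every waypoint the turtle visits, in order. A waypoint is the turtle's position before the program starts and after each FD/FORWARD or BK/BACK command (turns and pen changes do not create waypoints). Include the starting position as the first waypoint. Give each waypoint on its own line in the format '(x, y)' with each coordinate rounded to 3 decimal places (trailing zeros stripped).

Answer: (-3, -4)
(-12, 11.588)
(-28.454, 2.088)

Derivation:
Executing turtle program step by step:
Start: pos=(-3,-4), heading=90, pen down
LT 30: heading 90 -> 120
FD 18: (-3,-4) -> (-12,11.588) [heading=120, draw]
RT 90: heading 120 -> 30
LT 150: heading 30 -> 180
LT 120: heading 180 -> 300
RT 90: heading 300 -> 210
FD 19: (-12,11.588) -> (-28.454,2.088) [heading=210, draw]
Final: pos=(-28.454,2.088), heading=210, 2 segment(s) drawn
Waypoints (3 total):
(-3, -4)
(-12, 11.588)
(-28.454, 2.088)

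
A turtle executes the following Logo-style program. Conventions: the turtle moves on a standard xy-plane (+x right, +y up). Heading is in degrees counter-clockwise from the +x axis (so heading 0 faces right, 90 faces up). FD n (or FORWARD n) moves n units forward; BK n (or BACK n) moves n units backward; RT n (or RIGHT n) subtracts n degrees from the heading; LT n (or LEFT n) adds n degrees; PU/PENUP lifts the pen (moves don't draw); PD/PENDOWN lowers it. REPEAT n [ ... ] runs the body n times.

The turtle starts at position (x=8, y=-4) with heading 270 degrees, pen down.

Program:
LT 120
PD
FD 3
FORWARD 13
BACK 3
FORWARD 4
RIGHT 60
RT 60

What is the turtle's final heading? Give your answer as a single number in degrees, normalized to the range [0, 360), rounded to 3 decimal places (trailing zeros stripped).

Executing turtle program step by step:
Start: pos=(8,-4), heading=270, pen down
LT 120: heading 270 -> 30
PD: pen down
FD 3: (8,-4) -> (10.598,-2.5) [heading=30, draw]
FD 13: (10.598,-2.5) -> (21.856,4) [heading=30, draw]
BK 3: (21.856,4) -> (19.258,2.5) [heading=30, draw]
FD 4: (19.258,2.5) -> (22.722,4.5) [heading=30, draw]
RT 60: heading 30 -> 330
RT 60: heading 330 -> 270
Final: pos=(22.722,4.5), heading=270, 4 segment(s) drawn

Answer: 270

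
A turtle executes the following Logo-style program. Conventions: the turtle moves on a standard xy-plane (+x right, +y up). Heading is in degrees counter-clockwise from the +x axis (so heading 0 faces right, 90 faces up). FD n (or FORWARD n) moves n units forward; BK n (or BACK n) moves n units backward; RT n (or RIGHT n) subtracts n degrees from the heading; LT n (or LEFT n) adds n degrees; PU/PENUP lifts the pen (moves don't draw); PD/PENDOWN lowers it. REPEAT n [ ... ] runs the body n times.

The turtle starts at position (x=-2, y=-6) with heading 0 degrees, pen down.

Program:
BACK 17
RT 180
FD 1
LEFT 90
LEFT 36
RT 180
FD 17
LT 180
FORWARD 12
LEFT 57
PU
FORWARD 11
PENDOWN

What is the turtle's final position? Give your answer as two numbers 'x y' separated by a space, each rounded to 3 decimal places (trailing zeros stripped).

Answer: -11.954 -1.379

Derivation:
Executing turtle program step by step:
Start: pos=(-2,-6), heading=0, pen down
BK 17: (-2,-6) -> (-19,-6) [heading=0, draw]
RT 180: heading 0 -> 180
FD 1: (-19,-6) -> (-20,-6) [heading=180, draw]
LT 90: heading 180 -> 270
LT 36: heading 270 -> 306
RT 180: heading 306 -> 126
FD 17: (-20,-6) -> (-29.992,7.753) [heading=126, draw]
LT 180: heading 126 -> 306
FD 12: (-29.992,7.753) -> (-22.939,-1.955) [heading=306, draw]
LT 57: heading 306 -> 3
PU: pen up
FD 11: (-22.939,-1.955) -> (-11.954,-1.379) [heading=3, move]
PD: pen down
Final: pos=(-11.954,-1.379), heading=3, 4 segment(s) drawn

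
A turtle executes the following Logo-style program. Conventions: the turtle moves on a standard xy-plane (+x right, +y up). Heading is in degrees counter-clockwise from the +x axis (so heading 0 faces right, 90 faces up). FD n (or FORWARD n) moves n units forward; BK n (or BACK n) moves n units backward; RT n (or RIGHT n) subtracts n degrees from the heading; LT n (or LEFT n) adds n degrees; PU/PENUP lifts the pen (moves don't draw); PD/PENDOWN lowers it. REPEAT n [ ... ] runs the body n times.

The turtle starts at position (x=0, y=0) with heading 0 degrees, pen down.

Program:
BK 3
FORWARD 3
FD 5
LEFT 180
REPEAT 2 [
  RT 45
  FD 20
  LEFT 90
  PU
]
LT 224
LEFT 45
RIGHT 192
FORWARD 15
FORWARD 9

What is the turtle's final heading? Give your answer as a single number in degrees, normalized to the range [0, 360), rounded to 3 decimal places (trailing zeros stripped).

Executing turtle program step by step:
Start: pos=(0,0), heading=0, pen down
BK 3: (0,0) -> (-3,0) [heading=0, draw]
FD 3: (-3,0) -> (0,0) [heading=0, draw]
FD 5: (0,0) -> (5,0) [heading=0, draw]
LT 180: heading 0 -> 180
REPEAT 2 [
  -- iteration 1/2 --
  RT 45: heading 180 -> 135
  FD 20: (5,0) -> (-9.142,14.142) [heading=135, draw]
  LT 90: heading 135 -> 225
  PU: pen up
  -- iteration 2/2 --
  RT 45: heading 225 -> 180
  FD 20: (-9.142,14.142) -> (-29.142,14.142) [heading=180, move]
  LT 90: heading 180 -> 270
  PU: pen up
]
LT 224: heading 270 -> 134
LT 45: heading 134 -> 179
RT 192: heading 179 -> 347
FD 15: (-29.142,14.142) -> (-14.527,10.768) [heading=347, move]
FD 9: (-14.527,10.768) -> (-5.757,8.743) [heading=347, move]
Final: pos=(-5.757,8.743), heading=347, 4 segment(s) drawn

Answer: 347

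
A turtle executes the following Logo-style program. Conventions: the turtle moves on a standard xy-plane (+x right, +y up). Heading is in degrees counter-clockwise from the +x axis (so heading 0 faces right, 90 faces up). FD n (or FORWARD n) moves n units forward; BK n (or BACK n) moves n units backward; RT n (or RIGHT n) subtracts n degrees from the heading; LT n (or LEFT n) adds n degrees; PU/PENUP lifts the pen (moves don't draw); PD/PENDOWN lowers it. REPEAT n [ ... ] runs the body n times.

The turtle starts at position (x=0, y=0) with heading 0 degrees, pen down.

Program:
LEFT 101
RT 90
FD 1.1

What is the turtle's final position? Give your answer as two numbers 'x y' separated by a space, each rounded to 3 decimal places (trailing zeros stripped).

Executing turtle program step by step:
Start: pos=(0,0), heading=0, pen down
LT 101: heading 0 -> 101
RT 90: heading 101 -> 11
FD 1.1: (0,0) -> (1.08,0.21) [heading=11, draw]
Final: pos=(1.08,0.21), heading=11, 1 segment(s) drawn

Answer: 1.08 0.21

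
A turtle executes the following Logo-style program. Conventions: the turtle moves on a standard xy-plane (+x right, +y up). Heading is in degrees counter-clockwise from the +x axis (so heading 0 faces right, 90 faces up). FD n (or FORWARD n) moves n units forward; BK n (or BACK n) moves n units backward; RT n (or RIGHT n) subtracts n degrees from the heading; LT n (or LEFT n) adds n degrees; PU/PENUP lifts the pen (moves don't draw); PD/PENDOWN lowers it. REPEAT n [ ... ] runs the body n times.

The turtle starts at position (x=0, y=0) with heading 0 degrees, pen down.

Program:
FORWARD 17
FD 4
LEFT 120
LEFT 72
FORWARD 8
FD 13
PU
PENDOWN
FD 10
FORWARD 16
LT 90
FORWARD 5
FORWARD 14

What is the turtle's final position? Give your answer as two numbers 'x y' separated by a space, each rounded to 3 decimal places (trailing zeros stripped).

Answer: -21.023 -28.357

Derivation:
Executing turtle program step by step:
Start: pos=(0,0), heading=0, pen down
FD 17: (0,0) -> (17,0) [heading=0, draw]
FD 4: (17,0) -> (21,0) [heading=0, draw]
LT 120: heading 0 -> 120
LT 72: heading 120 -> 192
FD 8: (21,0) -> (13.175,-1.663) [heading=192, draw]
FD 13: (13.175,-1.663) -> (0.459,-4.366) [heading=192, draw]
PU: pen up
PD: pen down
FD 10: (0.459,-4.366) -> (-9.323,-6.445) [heading=192, draw]
FD 16: (-9.323,-6.445) -> (-24.973,-9.772) [heading=192, draw]
LT 90: heading 192 -> 282
FD 5: (-24.973,-9.772) -> (-23.933,-14.663) [heading=282, draw]
FD 14: (-23.933,-14.663) -> (-21.023,-28.357) [heading=282, draw]
Final: pos=(-21.023,-28.357), heading=282, 8 segment(s) drawn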